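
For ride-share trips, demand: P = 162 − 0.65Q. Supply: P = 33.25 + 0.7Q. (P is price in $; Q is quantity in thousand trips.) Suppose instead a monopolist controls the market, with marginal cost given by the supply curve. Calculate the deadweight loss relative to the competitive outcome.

$648.48 thousand

Competitive equilibrium: 162 − 0.65Q = 33.25 + 0.7Q → Q* = 95.3704, P* = 100.0093.
Marginal revenue: MR = 162 − 1.3Q. Set MR = MC: 162 − 1.3Q = 33.25 + 0.7Q → Q_m = 64.375.
Price P_m = 162 − 0.65·64.375 = 120.1563; MC(Q_m) = 33.25 + 0.7·64.375 = 78.3125.
Competitive Q* = 95.3704, so ΔQ = 30.9954; wedge = 120.1563 − 78.3125 = 41.8438.
DWL = ½ × 30.9954 × 41.8438 = $648.48 thousand.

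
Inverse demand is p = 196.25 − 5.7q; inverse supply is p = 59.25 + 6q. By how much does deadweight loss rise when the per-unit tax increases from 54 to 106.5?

360.10

Competitive equilibrium: 196.25 − 5.7q = 59.25 + 6q → q* = 11.7094, p* = 129.5064.
For a per-unit tax t: Δq = t/11.7, so DWL = ½·t·(t/11.7) = t²/23.4.
At t = 54: DWL = 124.615. At t = 106.5: DWL = 484.712.
Increase = 484.712 − 124.615 = 360.10.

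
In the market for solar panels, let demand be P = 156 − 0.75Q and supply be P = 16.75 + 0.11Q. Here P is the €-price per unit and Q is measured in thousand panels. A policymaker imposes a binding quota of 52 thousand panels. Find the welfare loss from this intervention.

€5195.30 thousand

Competitive equilibrium: 156 − 0.75Q = 16.75 + 0.11Q → Q* = 161.9186, P* = 34.561.
At Q = 52: demand price = 156 − 0.75·52 = 117; supply price = 16.75 + 0.11·52 = 22.47.
ΔQ = 161.9186 − 52 = 109.9186; wedge = 117 − 22.47 = 94.53.
Deadweight loss = ½ × 109.9186 × 94.53 = €5195.30 thousand.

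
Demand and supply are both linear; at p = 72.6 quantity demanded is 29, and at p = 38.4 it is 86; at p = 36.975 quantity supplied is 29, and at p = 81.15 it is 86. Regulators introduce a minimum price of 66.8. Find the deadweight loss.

181.37

Demand slope = (38.4 − 72.6)/(86 − 29) = −0.6, so p = 90 − 0.6q.
Supply slope = (81.15 − 36.975)/(86 − 29) = 0.775, so p = 14.5 + 0.775q.
Competitive equilibrium: 90 − 0.6q = 14.5 + 0.775q → q* = 54.9091, p* = 57.0545.
At the floor p = 66.8, quantity demanded = (90 − 66.8)/0.6 = 38.6667.
Sellers' marginal cost at q' = 38.6667: 14.5 + 0.775·38.6667 = 44.4667.
Δq = 54.9091 − 38.6667 = 16.2424; wedge = 66.8 − 44.4667 = 22.3333.
DWL = ½ × 16.2424 × 22.3333 = 181.37.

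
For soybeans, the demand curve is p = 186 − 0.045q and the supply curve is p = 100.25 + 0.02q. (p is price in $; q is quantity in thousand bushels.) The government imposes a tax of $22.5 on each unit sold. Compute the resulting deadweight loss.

$3894.23 thousand

Competitive equilibrium: 186 − 0.045q = 100.25 + 0.02q → q* = 1319.2308, p* = 126.6346.
With the tax, the buyer price exceeds the seller price by 22.5: (186 − 0.045q) − (100.25 + 0.02q) = 22.5 → q' = 973.0769.
Δq = 1319.2308 − 973.0769 = 346.1539; the wedge equals the tax, 22.5.
Deadweight loss = ½ × 346.1539 × 22.5 = $3894.23 thousand.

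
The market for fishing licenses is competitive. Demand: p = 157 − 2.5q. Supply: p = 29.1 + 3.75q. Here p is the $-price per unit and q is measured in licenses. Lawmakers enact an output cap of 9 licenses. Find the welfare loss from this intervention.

Competitive equilibrium: 157 − 2.5q = 29.1 + 3.75q → q* = 20.464, p* = 105.84.
At q = 9: demand price = 157 − 2.5·9 = 134.5; supply price = 29.1 + 3.75·9 = 62.85.
Δq = 20.464 − 9 = 11.464; wedge = 134.5 − 62.85 = 71.65.
Deadweight loss = ½ × 11.464 × 71.65 = $410.70.

$410.70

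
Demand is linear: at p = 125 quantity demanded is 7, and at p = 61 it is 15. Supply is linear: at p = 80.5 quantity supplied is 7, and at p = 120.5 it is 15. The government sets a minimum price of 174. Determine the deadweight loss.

592.58

Demand slope = (61 − 125)/(15 − 7) = −8, so p = 181 − 8q.
Supply slope = (120.5 − 80.5)/(15 − 7) = 5, so p = 45.5 + 5q.
Competitive equilibrium: 181 − 8q = 45.5 + 5q → q* = 10.4231, p* = 97.6154.
At the floor p = 174, quantity demanded = (181 − 174)/8 = 0.875.
Sellers' marginal cost at q' = 0.875: 45.5 + 5·0.875 = 49.875.
Δq = 10.4231 − 0.875 = 9.5481; wedge = 174 − 49.875 = 124.125.
Welfare loss = ½ × 9.5481 × 124.125 = 592.58.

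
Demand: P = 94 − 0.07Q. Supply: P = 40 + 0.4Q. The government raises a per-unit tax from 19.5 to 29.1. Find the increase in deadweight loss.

496.34

Competitive equilibrium: 94 − 0.07Q = 40 + 0.4Q → Q* = 114.8936, P* = 85.9574.
For a per-unit tax t: ΔQ = t/0.47, so DWL = ½·t·(t/0.47) = t²/0.94.
At t = 19.5: DWL = 404.521. At t = 29.1: DWL = 900.862.
Increase = 900.862 − 404.521 = 496.34.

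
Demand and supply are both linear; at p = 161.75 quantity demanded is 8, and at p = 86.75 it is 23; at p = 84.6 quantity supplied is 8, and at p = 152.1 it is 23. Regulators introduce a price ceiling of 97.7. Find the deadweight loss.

128.93

Demand slope = (86.75 − 161.75)/(23 − 8) = −5, so p = 201.75 − 5q.
Supply slope = (152.1 − 84.6)/(23 − 8) = 4.5, so p = 48.6 + 4.5q.
Competitive equilibrium: 201.75 − 5q = 48.6 + 4.5q → q* = 16.1211, p* = 121.1447.
At the ceiling p = 97.7, quantity supplied = (97.7 − 48.6)/4.5 = 10.9111.
Willingness to pay at q' = 10.9111: 201.75 − 5·10.9111 = 147.1945.
Δq = 16.1211 − 10.9111 = 5.21; wedge = 147.1945 − 97.7 = 49.4945.
Deadweight loss = ½ × 5.21 × 49.4945 = 128.93.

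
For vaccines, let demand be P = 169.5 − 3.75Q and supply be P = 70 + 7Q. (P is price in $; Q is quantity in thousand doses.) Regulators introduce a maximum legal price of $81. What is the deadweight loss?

$317.39 thousand

Competitive equilibrium: 169.5 − 3.75Q = 70 + 7Q → Q* = 9.2558, P* = 134.7907.
At the ceiling P = 81, quantity supplied = (81 − 70)/7 = 1.5714.
Willingness to pay at Q' = 1.5714: 169.5 − 3.75·1.5714 = 163.6073.
ΔQ = 9.2558 − 1.5714 = 7.6844; wedge = 163.6073 − 81 = 82.6073.
Welfare loss = ½ × 7.6844 × 82.6073 = $317.39 thousand.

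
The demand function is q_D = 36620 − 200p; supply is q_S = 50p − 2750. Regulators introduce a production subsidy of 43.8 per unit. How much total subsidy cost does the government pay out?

301168.80

In inverse form: demand p = 183.1 − 0.005q, supply p = 55 + 0.02q.
Competitive equilibrium: 183.1 − 0.005q = 55 + 0.02q → q* = 5124, p* = 157.48.
The subsidy lowers effective supply by 43.8: p = 11.2 + 0.02q.
New quantity: 183.1 − 0.005q = 11.2 + 0.02q → q' = 6876.
Total subsidy cost = 43.8 × 6876 = 301168.80.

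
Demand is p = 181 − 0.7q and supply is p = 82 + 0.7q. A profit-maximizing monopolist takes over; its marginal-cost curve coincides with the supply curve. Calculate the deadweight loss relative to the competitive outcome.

388.93

Competitive equilibrium: 181 − 0.7q = 82 + 0.7q → q* = 70.7143, p* = 131.5.
Marginal revenue: MR = 181 − 1.4q. Set MR = MC: 181 − 1.4q = 82 + 0.7q → q_m = 47.1429.
Price p_m = 181 − 0.7·47.1429 = 148; MC(q_m) = 82 + 0.7·47.1429 = 115.
Competitive q* = 70.7143, so Δq = 23.5714; wedge = 148 − 115 = 33.
DWL = ½ × 23.5714 × 33 = 388.93.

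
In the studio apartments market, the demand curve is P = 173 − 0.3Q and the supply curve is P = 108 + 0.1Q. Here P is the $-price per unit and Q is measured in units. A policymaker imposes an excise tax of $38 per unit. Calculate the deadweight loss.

$1805

Competitive equilibrium: 173 − 0.3Q = 108 + 0.1Q → Q* = 162.5, P* = 124.25.
With the tax, the buyer price exceeds the seller price by 38: (173 − 0.3Q) − (108 + 0.1Q) = 38 → Q' = 67.5.
ΔQ = 162.5 − 67.5 = 95; the wedge equals the tax, 38.
The triangle = ½ × 95 × 38 = $1805.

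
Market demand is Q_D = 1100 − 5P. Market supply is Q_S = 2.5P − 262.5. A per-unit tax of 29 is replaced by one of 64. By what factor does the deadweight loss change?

In inverse form: demand P = 220 − 0.2Q, supply P = 105 + 0.4Q.
Competitive equilibrium: 220 − 0.2Q = 105 + 0.4Q → Q* = 191.6667, P* = 181.6667.
For a per-unit tax t: ΔQ = t/0.6, so DWL = ½·t·(t/0.6) = t²/1.2.
At t = 29: DWL = 700.833. At t = 64: DWL = 3413.333.
Ratio = (64/29)² = 4.870.

4.870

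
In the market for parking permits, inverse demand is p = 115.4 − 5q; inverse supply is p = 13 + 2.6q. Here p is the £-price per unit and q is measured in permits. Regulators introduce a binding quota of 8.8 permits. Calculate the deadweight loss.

£83

Competitive equilibrium: 115.4 − 5q = 13 + 2.6q → q* = 13.4737, p* = 48.0316.
At q = 8.8: demand price = 115.4 − 5·8.8 = 71.4; supply price = 13 + 2.6·8.8 = 35.88.
Δq = 13.4737 − 8.8 = 4.6737; wedge = 71.4 − 35.88 = 35.52.
Deadweight loss = ½ × 4.6737 × 35.52 = £83.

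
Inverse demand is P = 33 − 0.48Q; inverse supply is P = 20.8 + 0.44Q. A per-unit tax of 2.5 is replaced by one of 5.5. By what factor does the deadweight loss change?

4.84

Competitive equilibrium: 33 − 0.48Q = 20.8 + 0.44Q → Q* = 13.2609, P* = 26.6348.
For a per-unit tax t: ΔQ = t/0.92, so DWL = ½·t·(t/0.92) = t²/1.84.
At t = 2.5: DWL = 3.397. At t = 5.5: DWL = 16.440.
Ratio = (5.5/2.5)² = 4.84.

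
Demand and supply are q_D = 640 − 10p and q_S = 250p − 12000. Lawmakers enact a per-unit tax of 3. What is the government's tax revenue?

In inverse form: demand p = 64 − 0.1q, supply p = 48 + 0.004q.
Competitive equilibrium: 64 − 0.1q = 48 + 0.004q → q* = 153.8462, p* = 48.6154.
With the tax, the buyer price exceeds the seller price by 3: (64 − 0.1q) − (48 + 0.004q) = 3 → q' = 125.
Tax revenue = 3 × 125 = 375.

375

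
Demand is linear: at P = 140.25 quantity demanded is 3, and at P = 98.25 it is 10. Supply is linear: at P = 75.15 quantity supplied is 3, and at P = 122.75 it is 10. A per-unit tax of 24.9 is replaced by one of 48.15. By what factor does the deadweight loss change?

Demand slope = (98.25 − 140.25)/(10 − 3) = −6, so P = 158.25 − 6Q.
Supply slope = (122.75 − 75.15)/(10 − 3) = 6.8, so P = 54.75 + 6.8Q.
Competitive equilibrium: 158.25 − 6Q = 54.75 + 6.8Q → Q* = 8.0859, P* = 109.7344.
For a per-unit tax t: ΔQ = t/12.8, so DWL = ½·t·(t/12.8) = t²/25.6.
At t = 24.9: DWL = 24.219. At t = 48.15: DWL = 90.563.
Ratio = (48.15/24.9)² = 3.739.

3.739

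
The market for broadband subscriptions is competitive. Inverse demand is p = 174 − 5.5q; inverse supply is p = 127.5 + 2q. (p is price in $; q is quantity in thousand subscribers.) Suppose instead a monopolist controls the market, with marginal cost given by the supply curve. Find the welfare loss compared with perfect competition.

Competitive equilibrium: 174 − 5.5q = 127.5 + 2q → q* = 6.2, p* = 139.9.
Marginal revenue: MR = 174 − 11q. Set MR = MC: 174 − 11q = 127.5 + 2q → q_m = 3.5769.
Price p_m = 174 − 5.5·3.5769 = 154.3271; MC(q_m) = 127.5 + 2·3.5769 = 134.6538.
Competitive q* = 6.2, so Δq = 2.6231; wedge = 154.3271 − 134.6538 = 19.6733.
Welfare loss = ½ × 2.6231 × 19.6733 = $25.80 thousand.

$25.80 thousand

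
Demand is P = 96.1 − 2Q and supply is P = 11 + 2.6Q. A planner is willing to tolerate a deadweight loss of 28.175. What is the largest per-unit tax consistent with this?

16.1

Competitive equilibrium: 96.1 − 2Q = 11 + 2.6Q → Q* = 18.5, P* = 59.1.
A tax t gives ΔQ = t/4.6 and wedge t, so DWL = t²/9.2.
t²/9.2 = 28.175 → t² = 259.21 → t = 16.1.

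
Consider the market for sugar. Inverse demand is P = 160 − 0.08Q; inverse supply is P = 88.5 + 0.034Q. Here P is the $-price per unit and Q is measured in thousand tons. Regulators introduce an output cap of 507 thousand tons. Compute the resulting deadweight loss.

$823.44 thousand

Competitive equilibrium: 160 − 0.08Q = 88.5 + 0.034Q → Q* = 627.193, P* = 109.8246.
At Q = 507: demand price = 160 − 0.08·507 = 119.44; supply price = 88.5 + 0.034·507 = 105.738.
ΔQ = 627.193 − 507 = 120.193; wedge = 119.44 − 105.738 = 13.702.
Welfare loss = ½ × 120.193 × 13.702 = $823.44 thousand.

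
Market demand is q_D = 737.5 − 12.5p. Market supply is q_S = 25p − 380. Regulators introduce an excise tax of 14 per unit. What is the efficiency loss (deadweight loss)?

816.67

In inverse form: demand p = 59 − 0.08q, supply p = 15.2 + 0.04q.
Competitive equilibrium: 59 − 0.08q = 15.2 + 0.04q → q* = 365, p* = 29.8.
With the tax, the buyer price exceeds the seller price by 14: (59 − 0.08q) − (15.2 + 0.04q) = 14 → q' = 248.3333.
Δq = 365 − 248.3333 = 116.6667; the wedge equals the tax, 14.
DWL = ½ × 116.6667 × 14 = 816.67.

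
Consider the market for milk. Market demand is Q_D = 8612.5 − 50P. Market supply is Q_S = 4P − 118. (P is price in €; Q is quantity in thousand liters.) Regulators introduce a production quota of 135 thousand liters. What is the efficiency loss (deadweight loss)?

In inverse form: demand P = 172.25 − 0.02Q, supply P = 29.5 + 0.25Q.
Competitive equilibrium: 172.25 − 0.02Q = 29.5 + 0.25Q → Q* = 528.7037, P* = 161.6759.
At Q = 135: demand price = 172.25 − 0.02·135 = 169.55; supply price = 29.5 + 0.25·135 = 63.25.
ΔQ = 528.7037 − 135 = 393.7037; wedge = 169.55 − 63.25 = 106.3.
The triangle = ½ × 393.7037 × 106.3 = €20925.35 thousand.

€20925.35 thousand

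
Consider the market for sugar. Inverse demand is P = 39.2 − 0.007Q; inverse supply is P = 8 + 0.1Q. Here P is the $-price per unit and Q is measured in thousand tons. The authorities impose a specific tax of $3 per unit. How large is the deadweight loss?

Competitive equilibrium: 39.2 − 0.007Q = 8 + 0.1Q → Q* = 291.5888, P* = 37.1589.
With the tax, the buyer price exceeds the seller price by 3: (39.2 − 0.007Q) − (8 + 0.1Q) = 3 → Q' = 263.5514.
ΔQ = 291.5888 − 263.5514 = 28.0374; the wedge equals the tax, 3.
The triangle = ½ × 28.0374 × 3 = $42.06 thousand.

$42.06 thousand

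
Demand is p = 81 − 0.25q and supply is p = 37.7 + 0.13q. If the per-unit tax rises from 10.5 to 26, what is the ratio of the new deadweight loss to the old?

6.132

Competitive equilibrium: 81 − 0.25q = 37.7 + 0.13q → q* = 113.9474, p* = 52.5132.
For a per-unit tax t: Δq = t/0.38, so DWL = ½·t·(t/0.38) = t²/0.76.
At t = 10.5: DWL = 145.066. At t = 26: DWL = 889.474.
Ratio = (26/10.5)² = 6.132.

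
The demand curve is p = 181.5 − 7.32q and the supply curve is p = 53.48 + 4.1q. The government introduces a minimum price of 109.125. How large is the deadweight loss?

Competitive equilibrium: 181.5 − 7.32q = 53.48 + 4.1q → q* = 11.2102, p* = 99.4416.
At the floor p = 109.125, quantity demanded = (181.5 − 109.125)/7.32 = 9.8873.
Sellers' marginal cost at q' = 9.8873: 53.48 + 4.1·9.8873 = 94.0179.
Δq = 11.2102 − 9.8873 = 1.3229; wedge = 109.125 − 94.0179 = 15.1071.
Deadweight loss = ½ × 1.3229 × 15.1071 = 9.99.

9.99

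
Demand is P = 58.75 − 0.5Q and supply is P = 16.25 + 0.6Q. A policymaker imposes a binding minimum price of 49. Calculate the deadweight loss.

201.41

Competitive equilibrium: 58.75 − 0.5Q = 16.25 + 0.6Q → Q* = 38.6364, P* = 39.4318.
At the floor P = 49, quantity demanded = (58.75 − 49)/0.5 = 19.5.
Sellers' marginal cost at Q' = 19.5: 16.25 + 0.6·19.5 = 27.95.
ΔQ = 38.6364 − 19.5 = 19.1364; wedge = 49 − 27.95 = 21.05.
Deadweight loss = ½ × 19.1364 × 21.05 = 201.41.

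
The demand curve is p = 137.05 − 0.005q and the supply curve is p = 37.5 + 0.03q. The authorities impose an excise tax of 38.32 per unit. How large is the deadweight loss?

Competitive equilibrium: 137.05 − 0.005q = 37.5 + 0.03q → q* = 2844.2857, p* = 122.8286.
With the tax, the buyer price exceeds the seller price by 38.32: (137.05 − 0.005q) − (37.5 + 0.03q) = 38.32 → q' = 1749.4286.
Δq = 2844.2857 − 1749.4286 = 1094.8571; the wedge equals the tax, 38.32.
Welfare loss = ½ × 1094.8571 × 38.32 = 20977.46.

20977.46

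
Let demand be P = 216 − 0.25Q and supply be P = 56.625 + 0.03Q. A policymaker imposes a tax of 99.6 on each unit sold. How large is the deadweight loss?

17714.57

Competitive equilibrium: 216 − 0.25Q = 56.625 + 0.03Q → Q* = 569.1964, P* = 73.7009.
With the tax, the buyer price exceeds the seller price by 99.6: (216 − 0.25Q) − (56.625 + 0.03Q) = 99.6 → Q' = 213.4821.
ΔQ = 569.1964 − 213.4821 = 355.7143; the wedge equals the tax, 99.6.
Welfare loss = ½ × 355.7143 × 99.6 = 17714.57.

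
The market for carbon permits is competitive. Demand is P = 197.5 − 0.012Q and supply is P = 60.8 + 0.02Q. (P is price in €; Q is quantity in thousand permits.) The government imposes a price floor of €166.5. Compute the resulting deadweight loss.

Competitive equilibrium: 197.5 − 0.012Q = 60.8 + 0.02Q → Q* = 4271.875, P* = 146.2375.
At the floor P = 166.5, quantity demanded = (197.5 − 166.5)/0.012 = 2583.333333.
Sellers' marginal cost at Q' = 2583.333333: 60.8 + 0.02·2583.333333 = 112.466667.
ΔQ = 4271.875 − 2583.333333 = 1688.541667; wedge = 166.5 − 112.466667 = 54.033333.
Deadweight loss = ½ × 1688.541667 × 54.033333 = €45618.77 thousand.

€45618.77 thousand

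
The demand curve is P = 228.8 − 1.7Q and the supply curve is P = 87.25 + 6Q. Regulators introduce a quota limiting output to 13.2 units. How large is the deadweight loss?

Competitive equilibrium: 228.8 − 1.7Q = 87.25 + 6Q → Q* = 18.3831, P* = 197.5487.
At Q = 13.2: demand price = 228.8 − 1.7·13.2 = 206.36; supply price = 87.25 + 6·13.2 = 166.45.
ΔQ = 18.3831 − 13.2 = 5.1831; wedge = 206.36 − 166.45 = 39.91.
Welfare loss = ½ × 5.1831 × 39.91 = 103.43.

103.43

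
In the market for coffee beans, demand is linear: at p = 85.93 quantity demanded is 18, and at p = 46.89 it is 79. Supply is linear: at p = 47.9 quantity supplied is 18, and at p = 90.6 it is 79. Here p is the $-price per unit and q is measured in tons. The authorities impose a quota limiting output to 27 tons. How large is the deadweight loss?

Demand slope = (46.89 − 85.93)/(79 − 18) = −0.64, so p = 97.45 − 0.64q.
Supply slope = (90.6 − 47.9)/(79 − 18) = 0.7, so p = 35.3 + 0.7q.
Competitive equilibrium: 97.45 − 0.64q = 35.3 + 0.7q → q* = 46.3806, p* = 67.7664.
At q = 27: demand price = 97.45 − 0.64·27 = 80.17; supply price = 35.3 + 0.7·27 = 54.2.
Δq = 46.3806 − 27 = 19.3806; wedge = 80.17 − 54.2 = 25.97.
The triangle = ½ × 19.3806 × 25.97 = $251.66.

$251.66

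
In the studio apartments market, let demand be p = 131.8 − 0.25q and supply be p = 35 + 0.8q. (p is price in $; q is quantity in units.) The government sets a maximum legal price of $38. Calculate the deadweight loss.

Competitive equilibrium: 131.8 − 0.25q = 35 + 0.8q → q* = 92.1905, p* = 108.7524.
At the ceiling p = 38, quantity supplied = (38 − 35)/0.8 = 3.75.
Willingness to pay at q' = 3.75: 131.8 − 0.25·3.75 = 130.8625.
Δq = 92.1905 − 3.75 = 88.4405; wedge = 130.8625 − 38 = 92.8625.
Welfare loss = ½ × 88.4405 × 92.8625 = $4106.40.

$4106.40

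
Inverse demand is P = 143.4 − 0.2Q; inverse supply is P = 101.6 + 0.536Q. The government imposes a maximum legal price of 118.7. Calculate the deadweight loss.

227.99

Competitive equilibrium: 143.4 − 0.2Q = 101.6 + 0.536Q → Q* = 56.7935, P* = 132.0413.
At the ceiling P = 118.7, quantity supplied = (118.7 − 101.6)/0.536 = 31.903.
Willingness to pay at Q' = 31.903: 143.4 − 0.2·31.903 = 137.0194.
ΔQ = 56.7935 − 31.903 = 24.8905; wedge = 137.0194 − 118.7 = 18.3194.
Welfare loss = ½ × 24.8905 × 18.3194 = 227.99.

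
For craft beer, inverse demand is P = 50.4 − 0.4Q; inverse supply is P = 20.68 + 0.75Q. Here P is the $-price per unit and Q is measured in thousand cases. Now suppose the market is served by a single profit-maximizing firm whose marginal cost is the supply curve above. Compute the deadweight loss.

$25.58 thousand

Competitive equilibrium: 50.4 − 0.4Q = 20.68 + 0.75Q → Q* = 25.8435, P* = 40.0626.
Marginal revenue: MR = 50.4 − 0.8Q. Set MR = MC: 50.4 − 0.8Q = 20.68 + 0.75Q → Q_m = 19.1742.
Price P_m = 50.4 − 0.4·19.1742 = 42.7303; MC(Q_m) = 20.68 + 0.75·19.1742 = 35.0607.
Competitive Q* = 25.8435, so ΔQ = 6.6693; wedge = 42.7303 − 35.0607 = 7.6696.
The triangle = ½ × 6.6693 × 7.6696 = $25.58 thousand.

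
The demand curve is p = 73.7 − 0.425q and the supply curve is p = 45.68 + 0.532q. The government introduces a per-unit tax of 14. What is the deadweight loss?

Competitive equilibrium: 73.7 − 0.425q = 45.68 + 0.532q → q* = 29.279, p* = 61.2564.
With the tax, the buyer price exceeds the seller price by 14: (73.7 − 0.425q) − (45.68 + 0.532q) = 14 → q' = 14.6499.
Δq = 29.279 − 14.6499 = 14.6291; the wedge equals the tax, 14.
Welfare loss = ½ × 14.6291 × 14 = 102.40.

102.40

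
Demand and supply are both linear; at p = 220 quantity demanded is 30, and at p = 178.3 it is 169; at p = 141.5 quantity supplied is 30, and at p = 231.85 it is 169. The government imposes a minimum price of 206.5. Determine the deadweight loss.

672.66

Demand slope = (178.3 − 220)/(169 − 30) = −0.3, so p = 229 − 0.3q.
Supply slope = (231.85 − 141.5)/(169 − 30) = 0.65, so p = 122 + 0.65q.
Competitive equilibrium: 229 − 0.3q = 122 + 0.65q → q* = 112.6316, p* = 195.2105.
At the floor p = 206.5, quantity demanded = (229 − 206.5)/0.3 = 75.
Sellers' marginal cost at q' = 75: 122 + 0.65·75 = 170.75.
Δq = 112.6316 − 75 = 37.6316; wedge = 206.5 − 170.75 = 35.75.
Deadweight loss = ½ × 37.6316 × 35.75 = 672.66.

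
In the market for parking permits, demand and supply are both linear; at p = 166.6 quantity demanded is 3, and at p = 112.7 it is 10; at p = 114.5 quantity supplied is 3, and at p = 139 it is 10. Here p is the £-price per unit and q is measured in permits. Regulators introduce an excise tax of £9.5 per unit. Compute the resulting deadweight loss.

Demand slope = (112.7 − 166.6)/(10 − 3) = −7.7, so p = 189.7 − 7.7q.
Supply slope = (139 − 114.5)/(10 − 3) = 3.5, so p = 104 + 3.5q.
Competitive equilibrium: 189.7 − 7.7q = 104 + 3.5q → q* = 7.6518, p* = 130.7813.
With the tax, the buyer price exceeds the seller price by 9.5: (189.7 − 7.7q) − (104 + 3.5q) = 9.5 → q' = 6.8036.
Δq = 7.6518 − 6.8036 = 0.8482; the wedge equals the tax, 9.5.
DWL = ½ × 0.8482 × 9.5 = £4.03.

£4.03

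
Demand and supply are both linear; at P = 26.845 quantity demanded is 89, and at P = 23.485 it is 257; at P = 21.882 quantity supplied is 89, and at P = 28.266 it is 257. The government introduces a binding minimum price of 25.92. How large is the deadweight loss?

Demand slope = (23.485 − 26.845)/(257 − 89) = −0.02, so P = 28.625 − 0.02Q.
Supply slope = (28.266 − 21.882)/(257 − 89) = 0.038, so P = 18.5 + 0.038Q.
Competitive equilibrium: 28.625 − 0.02Q = 18.5 + 0.038Q → Q* = 174.569, P* = 25.1336.
At the floor P = 25.92, quantity demanded = (28.625 − 25.92)/0.02 = 135.25.
Sellers' marginal cost at Q' = 135.25: 18.5 + 0.038·135.25 = 23.6395.
ΔQ = 174.569 − 135.25 = 39.319; wedge = 25.92 − 23.6395 = 2.2805.
The triangle = ½ × 39.319 × 2.2805 = 44.83.

44.83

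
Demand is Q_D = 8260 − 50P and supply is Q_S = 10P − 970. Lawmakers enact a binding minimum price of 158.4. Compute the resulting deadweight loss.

3128.17

In inverse form: demand P = 165.2 − 0.02Q, supply P = 97 + 0.1Q.
Competitive equilibrium: 165.2 − 0.02Q = 97 + 0.1Q → Q* = 568.3333, P* = 153.8333.
At the floor P = 158.4, quantity demanded = (165.2 − 158.4)/0.02 = 340.
Sellers' marginal cost at Q' = 340: 97 + 0.1·340 = 131.
ΔQ = 568.3333 − 340 = 228.3333; wedge = 158.4 − 131 = 27.4.
Welfare loss = ½ × 228.3333 × 27.4 = 3128.17.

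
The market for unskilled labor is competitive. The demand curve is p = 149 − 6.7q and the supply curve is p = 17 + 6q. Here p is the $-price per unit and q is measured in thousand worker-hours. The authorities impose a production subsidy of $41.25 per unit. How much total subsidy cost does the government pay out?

Competitive equilibrium: 149 − 6.7q = 17 + 6q → q* = 10.3937, p* = 79.3622.
The subsidy lowers effective supply by 41.25: p = 6q − 24.25.
New quantity: 149 − 6.7q = 6q − 24.25 → q' = 13.6417.
Total subsidy cost = 41.25 × 13.6417 = $562.72 thousand.

$562.72 thousand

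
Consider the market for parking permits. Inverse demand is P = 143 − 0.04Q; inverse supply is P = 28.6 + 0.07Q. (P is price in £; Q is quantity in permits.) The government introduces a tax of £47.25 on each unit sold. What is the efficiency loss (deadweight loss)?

£10148.01

Competitive equilibrium: 143 − 0.04Q = 28.6 + 0.07Q → Q* = 1040, P* = 101.4.
With the tax, the buyer price exceeds the seller price by 47.25: (143 − 0.04Q) − (28.6 + 0.07Q) = 47.25 → Q' = 610.4545.
ΔQ = 1040 − 610.4545 = 429.5455; the wedge equals the tax, 47.25.
DWL = ½ × 429.5455 × 47.25 = £10148.01.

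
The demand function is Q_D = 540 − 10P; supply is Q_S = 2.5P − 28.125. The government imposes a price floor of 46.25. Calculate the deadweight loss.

In inverse form: demand P = 54 − 0.1Q, supply P = 11.25 + 0.4Q.
Competitive equilibrium: 54 − 0.1Q = 11.25 + 0.4Q → Q* = 85.5, P* = 45.45.
At the floor P = 46.25, quantity demanded = (54 − 46.25)/0.1 = 77.5.
Sellers' marginal cost at Q' = 77.5: 11.25 + 0.4·77.5 = 42.25.
ΔQ = 85.5 − 77.5 = 8; wedge = 46.25 − 42.25 = 4.
Deadweight loss = ½ × 8 × 4 = 16.

16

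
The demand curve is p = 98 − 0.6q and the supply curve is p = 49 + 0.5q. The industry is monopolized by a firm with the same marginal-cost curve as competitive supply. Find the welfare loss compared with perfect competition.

Competitive equilibrium: 98 − 0.6q = 49 + 0.5q → q* = 44.5455, p* = 71.2727.
Marginal revenue: MR = 98 − 1.2q. Set MR = MC: 98 − 1.2q = 49 + 0.5q → q_m = 28.8235.
Price p_m = 98 − 0.6·28.8235 = 80.7059; MC(q_m) = 49 + 0.5·28.8235 = 63.4118.
Competitive q* = 44.5455, so Δq = 15.722; wedge = 80.7059 − 63.4118 = 17.2941.
Deadweight loss = ½ × 15.722 × 17.2941 = 135.95.

135.95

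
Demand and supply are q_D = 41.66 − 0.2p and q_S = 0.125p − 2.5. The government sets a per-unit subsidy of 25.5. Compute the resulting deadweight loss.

25.01

In inverse form: demand p = 208.3 − 5q, supply p = 20 + 8q.
Competitive equilibrium: 208.3 − 5q = 20 + 8q → q* = 14.4846, p* = 135.8769.
The subsidy lowers effective supply by 25.5: p = 8q − 5.5.
New quantity: 208.3 − 5q = 8q − 5.5 → q' = 16.4462.
Overproduction Δq = 16.4462 − 14.4846 = 1.9616; wedge = subsidy = 25.5.
DWL = ½ × 1.9616 × 25.5 = 25.01.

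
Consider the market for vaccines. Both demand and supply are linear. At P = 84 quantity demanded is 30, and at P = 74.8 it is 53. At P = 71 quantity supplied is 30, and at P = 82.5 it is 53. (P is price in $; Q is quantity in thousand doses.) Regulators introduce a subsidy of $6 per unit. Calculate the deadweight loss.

$20 thousand

Demand slope = (74.8 − 84)/(53 − 30) = −0.4, so P = 96 − 0.4Q.
Supply slope = (82.5 − 71)/(53 − 30) = 0.5, so P = 56 + 0.5Q.
Competitive equilibrium: 96 − 0.4Q = 56 + 0.5Q → Q* = 44.4444, P* = 78.2222.
The subsidy lowers effective supply by 6: P = 50 + 0.5Q.
New quantity: 96 − 0.4Q = 50 + 0.5Q → Q' = 51.1111.
Overproduction ΔQ = 51.1111 − 44.4444 = 6.6667; wedge = subsidy = 6.
Welfare loss = ½ × 6.6667 × 6 = $20 thousand.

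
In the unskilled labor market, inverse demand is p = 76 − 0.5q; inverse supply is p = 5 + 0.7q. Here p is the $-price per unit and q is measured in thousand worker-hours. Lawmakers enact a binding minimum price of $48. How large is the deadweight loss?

Competitive equilibrium: 76 − 0.5q = 5 + 0.7q → q* = 59.1667, p* = 46.4167.
At the floor p = 48, quantity demanded = (76 − 48)/0.5 = 56.
Sellers' marginal cost at q' = 56: 5 + 0.7·56 = 44.2.
Δq = 59.1667 − 56 = 3.1667; wedge = 48 − 44.2 = 3.8.
Deadweight loss = ½ × 3.1667 × 3.8 = $6.02 thousand.

$6.02 thousand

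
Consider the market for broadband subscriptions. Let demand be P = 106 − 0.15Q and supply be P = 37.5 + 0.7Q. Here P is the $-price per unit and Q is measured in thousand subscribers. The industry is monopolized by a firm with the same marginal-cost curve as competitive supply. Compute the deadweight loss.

$62.10 thousand

Competitive equilibrium: 106 − 0.15Q = 37.5 + 0.7Q → Q* = 80.5882, P* = 93.9118.
Marginal revenue: MR = 106 − 0.3Q. Set MR = MC: 106 − 0.3Q = 37.5 + 0.7Q → Q_m = 68.5.
Price P_m = 106 − 0.15·68.5 = 95.725; MC(Q_m) = 37.5 + 0.7·68.5 = 85.45.
Competitive Q* = 80.5882, so ΔQ = 12.0882; wedge = 95.725 − 85.45 = 10.275.
Deadweight loss = ½ × 12.0882 × 10.275 = $62.10 thousand.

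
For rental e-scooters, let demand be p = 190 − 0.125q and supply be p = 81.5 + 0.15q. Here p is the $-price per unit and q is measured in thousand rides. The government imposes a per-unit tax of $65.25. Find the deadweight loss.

$7741.02 thousand

Competitive equilibrium: 190 − 0.125q = 81.5 + 0.15q → q* = 394.54545, p* = 140.68182.
With the tax, the buyer price exceeds the seller price by 65.25: (190 − 0.125q) − (81.5 + 0.15q) = 65.25 → q' = 157.27273.
Δq = 394.54545 − 157.27273 = 237.27272; the wedge equals the tax, 65.25.
DWL = ½ × 237.27272 × 65.25 = $7741.02 thousand.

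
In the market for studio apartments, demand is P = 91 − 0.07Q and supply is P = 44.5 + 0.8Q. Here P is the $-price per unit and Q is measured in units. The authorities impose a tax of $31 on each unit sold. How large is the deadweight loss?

Competitive equilibrium: 91 − 0.07Q = 44.5 + 0.8Q → Q* = 53.4483, P* = 87.2586.
With the tax, the buyer price exceeds the seller price by 31: (91 − 0.07Q) − (44.5 + 0.8Q) = 31 → Q' = 17.8161.
ΔQ = 53.4483 − 17.8161 = 35.6322; the wedge equals the tax, 31.
Deadweight loss = ½ × 35.6322 × 31 = $552.30.

$552.30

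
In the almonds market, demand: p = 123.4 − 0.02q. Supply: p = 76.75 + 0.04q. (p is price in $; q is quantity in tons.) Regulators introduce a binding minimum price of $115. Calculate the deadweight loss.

$3834.19

Competitive equilibrium: 123.4 − 0.02q = 76.75 + 0.04q → q* = 777.5, p* = 107.85.
At the floor p = 115, quantity demanded = (123.4 − 115)/0.02 = 420.
Sellers' marginal cost at q' = 420: 76.75 + 0.04·420 = 93.55.
Δq = 777.5 − 420 = 357.5; wedge = 115 − 93.55 = 21.45.
Welfare loss = ½ × 357.5 × 21.45 = $3834.19.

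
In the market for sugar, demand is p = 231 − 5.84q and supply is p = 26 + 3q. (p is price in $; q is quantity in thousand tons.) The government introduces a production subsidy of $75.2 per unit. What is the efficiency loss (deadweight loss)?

Competitive equilibrium: 231 − 5.84q = 26 + 3q → q* = 23.19, p* = 95.5701.
The subsidy lowers effective supply by 75.2: p = 3q − 49.2.
New quantity: 231 − 5.84q = 3q − 49.2 → q' = 31.6968.
Overproduction Δq = 31.6968 − 23.19 = 8.5068; wedge = subsidy = 75.2.
DWL = ½ × 8.5068 × 75.2 = $319.86 thousand.

$319.86 thousand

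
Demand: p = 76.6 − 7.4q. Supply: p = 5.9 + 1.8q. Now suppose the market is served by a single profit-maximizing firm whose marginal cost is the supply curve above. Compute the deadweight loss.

53.98

Competitive equilibrium: 76.6 − 7.4q = 5.9 + 1.8q → q* = 7.68478, p* = 19.73261.
Marginal revenue: MR = 76.6 − 14.8q. Set MR = MC: 76.6 − 14.8q = 5.9 + 1.8q → q_m = 4.25904.
Price p_m = 76.6 − 7.4·4.25904 = 45.0831; MC(q_m) = 5.9 + 1.8·4.25904 = 13.56627.
Competitive q* = 7.68478, so Δq = 3.42574; wedge = 45.0831 − 13.56627 = 31.51683.
Welfare loss = ½ × 3.42574 × 31.51683 = 53.98.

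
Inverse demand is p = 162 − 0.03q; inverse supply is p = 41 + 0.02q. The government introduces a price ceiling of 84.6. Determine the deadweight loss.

Competitive equilibrium: 162 − 0.03q = 41 + 0.02q → q* = 2420, p* = 89.4.
At the ceiling p = 84.6, quantity supplied = (84.6 − 41)/0.02 = 2180.
Willingness to pay at q' = 2180: 162 − 0.03·2180 = 96.6.
Δq = 2420 − 2180 = 240; wedge = 96.6 − 84.6 = 12.
Welfare loss = ½ × 240 × 12 = 1440.

1440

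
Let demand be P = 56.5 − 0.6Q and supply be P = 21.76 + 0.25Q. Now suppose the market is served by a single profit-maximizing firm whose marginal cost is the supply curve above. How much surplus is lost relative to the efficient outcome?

Competitive equilibrium: 56.5 − 0.6Q = 21.76 + 0.25Q → Q* = 40.8706, P* = 31.9776.
Marginal revenue: MR = 56.5 − 1.2Q. Set MR = MC: 56.5 − 1.2Q = 21.76 + 0.25Q → Q_m = 23.9586.
Price P_m = 56.5 − 0.6·23.9586 = 42.1248; MC(Q_m) = 21.76 + 0.25·23.9586 = 27.7497.
Competitive Q* = 40.8706, so ΔQ = 16.912; wedge = 42.1248 − 27.7497 = 14.3751.
Deadweight loss = ½ × 16.912 × 14.3751 = 121.56.

121.56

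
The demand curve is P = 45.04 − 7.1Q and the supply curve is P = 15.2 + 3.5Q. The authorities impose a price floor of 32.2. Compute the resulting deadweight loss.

Competitive equilibrium: 45.04 − 7.1Q = 15.2 + 3.5Q → Q* = 2.8151, P* = 25.0528.
At the floor P = 32.2, quantity demanded = (45.04 − 32.2)/7.1 = 1.8085.
Sellers' marginal cost at Q' = 1.8085: 15.2 + 3.5·1.8085 = 21.5298.
ΔQ = 2.8151 − 1.8085 = 1.0066; wedge = 32.2 − 21.5298 = 10.6702.
DWL = ½ × 1.0066 × 10.6702 = 5.37.

5.37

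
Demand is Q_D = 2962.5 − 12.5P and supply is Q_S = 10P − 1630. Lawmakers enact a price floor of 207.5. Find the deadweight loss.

161.50

In inverse form: demand P = 237 − 0.08Q, supply P = 163 + 0.1Q.
Competitive equilibrium: 237 − 0.08Q = 163 + 0.1Q → Q* = 411.1111, P* = 204.1111.
At the floor P = 207.5, quantity demanded = (237 − 207.5)/0.08 = 368.75.
Sellers' marginal cost at Q' = 368.75: 163 + 0.1·368.75 = 199.875.
ΔQ = 411.1111 − 368.75 = 42.3611; wedge = 207.5 − 199.875 = 7.625.
Welfare loss = ½ × 42.3611 × 7.625 = 161.50.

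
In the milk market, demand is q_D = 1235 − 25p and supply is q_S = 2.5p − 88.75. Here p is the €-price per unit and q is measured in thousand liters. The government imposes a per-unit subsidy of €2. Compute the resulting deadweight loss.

€4.55 thousand

In inverse form: demand p = 49.4 − 0.04q, supply p = 35.5 + 0.4q.
Competitive equilibrium: 49.4 − 0.04q = 35.5 + 0.4q → q* = 31.5909, p* = 48.1364.
The subsidy lowers effective supply by 2: p = 33.5 + 0.4q.
New quantity: 49.4 − 0.04q = 33.5 + 0.4q → q' = 36.1364.
Overproduction Δq = 36.1364 − 31.5909 = 4.5455; wedge = subsidy = 2.
The triangle = ½ × 4.5455 × 2 = €4.55 thousand.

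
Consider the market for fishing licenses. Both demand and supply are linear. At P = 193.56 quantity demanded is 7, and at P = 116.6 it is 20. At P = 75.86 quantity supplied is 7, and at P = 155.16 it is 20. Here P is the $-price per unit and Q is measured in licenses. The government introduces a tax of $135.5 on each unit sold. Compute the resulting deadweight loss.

Demand slope = (116.6 − 193.56)/(20 − 7) = −5.92, so P = 235 − 5.92Q.
Supply slope = (155.16 − 75.86)/(20 − 7) = 6.1, so P = 33.16 + 6.1Q.
Competitive equilibrium: 235 − 5.92Q = 33.16 + 6.1Q → Q* = 16.792, P* = 135.5913.
With the tax, the buyer price exceeds the seller price by 135.5: (235 − 5.92Q) − (33.16 + 6.1Q) = 135.5 → Q' = 5.5191.
ΔQ = 16.792 − 5.5191 = 11.2729; the wedge equals the tax, 135.5.
DWL = ½ × 11.2729 × 135.5 = $763.74.

$763.74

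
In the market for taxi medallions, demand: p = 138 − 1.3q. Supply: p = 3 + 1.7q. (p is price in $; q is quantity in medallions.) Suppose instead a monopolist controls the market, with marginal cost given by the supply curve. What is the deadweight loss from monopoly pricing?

Competitive equilibrium: 138 − 1.3q = 3 + 1.7q → q* = 45, p* = 79.5.
Marginal revenue: MR = 138 − 2.6q. Set MR = MC: 138 − 2.6q = 3 + 1.7q → q_m = 31.3953.
Price p_m = 138 − 1.3·31.3953 = 97.1861; MC(q_m) = 3 + 1.7·31.3953 = 56.372.
Competitive q* = 45, so Δq = 13.6047; wedge = 97.1861 − 56.372 = 40.8141.
The triangle = ½ × 13.6047 × 40.8141 = $277.63.

$277.63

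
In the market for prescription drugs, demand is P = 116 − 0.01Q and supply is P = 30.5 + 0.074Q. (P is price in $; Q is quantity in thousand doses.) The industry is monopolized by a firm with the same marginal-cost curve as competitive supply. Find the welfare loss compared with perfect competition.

$492.46 thousand

Competitive equilibrium: 116 − 0.01Q = 30.5 + 0.074Q → Q* = 1017.8571, P* = 105.8214.
Marginal revenue: MR = 116 − 0.02Q. Set MR = MC: 116 − 0.02Q = 30.5 + 0.074Q → Q_m = 909.5745.
Price P_m = 116 − 0.01·909.5745 = 106.9043; MC(Q_m) = 30.5 + 0.074·909.5745 = 97.8085.
Competitive Q* = 1017.8571, so ΔQ = 108.2826; wedge = 106.9043 − 97.8085 = 9.0958.
Deadweight loss = ½ × 108.2826 × 9.0958 = $492.46 thousand.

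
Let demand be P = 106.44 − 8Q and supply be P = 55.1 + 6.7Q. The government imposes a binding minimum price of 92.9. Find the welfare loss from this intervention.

Competitive equilibrium: 106.44 − 8Q = 55.1 + 6.7Q → Q* = 3.4925, P* = 78.4999.
At the floor P = 92.9, quantity demanded = (106.44 − 92.9)/8 = 1.6925.
Sellers' marginal cost at Q' = 1.6925: 55.1 + 6.7·1.6925 = 66.4398.
ΔQ = 3.4925 − 1.6925 = 1.8; wedge = 92.9 − 66.4398 = 26.4602.
Deadweight loss = ½ × 1.8 × 26.4602 = 23.81.

23.81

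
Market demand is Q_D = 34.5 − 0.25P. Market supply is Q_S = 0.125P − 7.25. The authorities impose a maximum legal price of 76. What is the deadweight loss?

117.04

In inverse form: demand P = 138 − 4Q, supply P = 58 + 8Q.
Competitive equilibrium: 138 − 4Q = 58 + 8Q → Q* = 6.6667, P* = 111.3333.
At the ceiling P = 76, quantity supplied = (76 − 58)/8 = 2.25.
Willingness to pay at Q' = 2.25: 138 − 4·2.25 = 129.
ΔQ = 6.6667 − 2.25 = 4.4167; wedge = 129 − 76 = 53.
The triangle = ½ × 4.4167 × 53 = 117.04.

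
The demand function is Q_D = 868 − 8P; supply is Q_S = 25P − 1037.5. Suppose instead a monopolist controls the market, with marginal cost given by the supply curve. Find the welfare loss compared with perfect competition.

2527.32

In inverse form: demand P = 108.5 − 0.125Q, supply P = 41.5 + 0.04Q.
Competitive equilibrium: 108.5 − 0.125Q = 41.5 + 0.04Q → Q* = 406.0606, P* = 57.7424.
Marginal revenue: MR = 108.5 − 0.25Q. Set MR = MC: 108.5 − 0.25Q = 41.5 + 0.04Q → Q_m = 231.0345.
Price P_m = 108.5 − 0.125·231.0345 = 79.6207; MC(Q_m) = 41.5 + 0.04·231.0345 = 50.7414.
Competitive Q* = 406.0606, so ΔQ = 175.0261; wedge = 79.6207 − 50.7414 = 28.8793.
DWL = ½ × 175.0261 × 28.8793 = 2527.32.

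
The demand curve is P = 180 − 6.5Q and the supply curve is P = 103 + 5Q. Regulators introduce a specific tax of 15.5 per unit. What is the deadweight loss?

10.45

Competitive equilibrium: 180 − 6.5Q = 103 + 5Q → Q* = 6.6957, P* = 136.4783.
With the tax, the buyer price exceeds the seller price by 15.5: (180 − 6.5Q) − (103 + 5Q) = 15.5 → Q' = 5.3478.
ΔQ = 6.6957 − 5.3478 = 1.3479; the wedge equals the tax, 15.5.
The triangle = ½ × 1.3479 × 15.5 = 10.45.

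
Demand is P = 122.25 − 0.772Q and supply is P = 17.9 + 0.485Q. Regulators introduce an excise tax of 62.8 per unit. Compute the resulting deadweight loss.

Competitive equilibrium: 122.25 − 0.772Q = 17.9 + 0.485Q → Q* = 83.0151, P* = 58.1623.
With the tax, the buyer price exceeds the seller price by 62.8: (122.25 − 0.772Q) − (17.9 + 0.485Q) = 62.8 → Q' = 33.0549.
ΔQ = 83.0151 − 33.0549 = 49.9602; the wedge equals the tax, 62.8.
The triangle = ½ × 49.9602 × 62.8 = 1568.75.

1568.75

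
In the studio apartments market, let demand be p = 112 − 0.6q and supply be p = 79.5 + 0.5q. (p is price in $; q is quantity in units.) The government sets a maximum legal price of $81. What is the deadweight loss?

$387.56

Competitive equilibrium: 112 − 0.6q = 79.5 + 0.5q → q* = 29.5455, p* = 94.2727.
At the ceiling p = 81, quantity supplied = (81 − 79.5)/0.5 = 3.
Willingness to pay at q' = 3: 112 − 0.6·3 = 110.2.
Δq = 29.5455 − 3 = 26.5455; wedge = 110.2 − 81 = 29.2.
Welfare loss = ½ × 26.5455 × 29.2 = $387.56.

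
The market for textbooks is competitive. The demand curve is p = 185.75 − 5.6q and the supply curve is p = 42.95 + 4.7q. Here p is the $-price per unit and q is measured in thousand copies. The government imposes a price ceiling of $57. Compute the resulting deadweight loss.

Competitive equilibrium: 185.75 − 5.6q = 42.95 + 4.7q → q* = 13.86408, p* = 108.11117.
At the ceiling p = 57, quantity supplied = (57 − 42.95)/4.7 = 2.98936.
Willingness to pay at q' = 2.98936: 185.75 − 5.6·2.98936 = 169.00958.
Δq = 13.86408 − 2.98936 = 10.87472; wedge = 169.00958 − 57 = 112.00958.
Welfare loss = ½ × 10.87472 × 112.00958 = $609.04 thousand.

$609.04 thousand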